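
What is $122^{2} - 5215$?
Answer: $9669$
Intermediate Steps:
$122^{2} - 5215 = 14884 - 5215 = 9669$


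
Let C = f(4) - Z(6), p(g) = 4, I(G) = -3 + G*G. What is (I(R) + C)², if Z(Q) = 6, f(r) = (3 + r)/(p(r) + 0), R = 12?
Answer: 299209/16 ≈ 18701.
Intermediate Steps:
I(G) = -3 + G²
f(r) = ¾ + r/4 (f(r) = (3 + r)/(4 + 0) = (3 + r)/4 = (3 + r)*(¼) = ¾ + r/4)
C = -17/4 (C = (¾ + (¼)*4) - 1*6 = (¾ + 1) - 6 = 7/4 - 6 = -17/4 ≈ -4.2500)
(I(R) + C)² = ((-3 + 12²) - 17/4)² = ((-3 + 144) - 17/4)² = (141 - 17/4)² = (547/4)² = 299209/16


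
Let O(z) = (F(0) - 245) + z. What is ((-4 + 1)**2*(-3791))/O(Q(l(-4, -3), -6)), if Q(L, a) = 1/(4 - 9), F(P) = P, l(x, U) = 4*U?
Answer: 170595/1226 ≈ 139.15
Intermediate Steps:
Q(L, a) = -1/5 (Q(L, a) = 1/(-5) = -1/5)
O(z) = -245 + z (O(z) = (0 - 245) + z = -245 + z)
((-4 + 1)**2*(-3791))/O(Q(l(-4, -3), -6)) = ((-4 + 1)**2*(-3791))/(-245 - 1/5) = ((-3)**2*(-3791))/(-1226/5) = (9*(-3791))*(-5/1226) = -34119*(-5/1226) = 170595/1226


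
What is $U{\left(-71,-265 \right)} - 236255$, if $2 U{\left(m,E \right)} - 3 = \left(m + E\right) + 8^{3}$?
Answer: $- \frac{472331}{2} \approx -2.3617 \cdot 10^{5}$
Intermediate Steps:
$U{\left(m,E \right)} = \frac{515}{2} + \frac{E}{2} + \frac{m}{2}$ ($U{\left(m,E \right)} = \frac{3}{2} + \frac{\left(m + E\right) + 8^{3}}{2} = \frac{3}{2} + \frac{\left(E + m\right) + 512}{2} = \frac{3}{2} + \frac{512 + E + m}{2} = \frac{3}{2} + \left(256 + \frac{E}{2} + \frac{m}{2}\right) = \frac{515}{2} + \frac{E}{2} + \frac{m}{2}$)
$U{\left(-71,-265 \right)} - 236255 = \left(\frac{515}{2} + \frac{1}{2} \left(-265\right) + \frac{1}{2} \left(-71\right)\right) - 236255 = \left(\frac{515}{2} - \frac{265}{2} - \frac{71}{2}\right) - 236255 = \frac{179}{2} - 236255 = - \frac{472331}{2}$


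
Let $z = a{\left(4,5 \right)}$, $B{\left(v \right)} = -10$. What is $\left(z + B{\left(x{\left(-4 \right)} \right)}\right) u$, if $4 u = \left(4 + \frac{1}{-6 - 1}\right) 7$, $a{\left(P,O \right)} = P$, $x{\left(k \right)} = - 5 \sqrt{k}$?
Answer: $- \frac{81}{2} \approx -40.5$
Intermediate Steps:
$z = 4$
$u = \frac{27}{4}$ ($u = \frac{\left(4 + \frac{1}{-6 - 1}\right) 7}{4} = \frac{\left(4 + \frac{1}{-7}\right) 7}{4} = \frac{\left(4 - \frac{1}{7}\right) 7}{4} = \frac{\frac{27}{7} \cdot 7}{4} = \frac{1}{4} \cdot 27 = \frac{27}{4} \approx 6.75$)
$\left(z + B{\left(x{\left(-4 \right)} \right)}\right) u = \left(4 - 10\right) \frac{27}{4} = \left(-6\right) \frac{27}{4} = - \frac{81}{2}$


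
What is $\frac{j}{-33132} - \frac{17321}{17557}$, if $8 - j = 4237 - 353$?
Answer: $- \frac{42152370}{48474877} \approx -0.86957$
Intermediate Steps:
$j = -3876$ ($j = 8 - \left(4237 - 353\right) = 8 - 3884 = -3876$)
$\frac{j}{-33132} - \frac{17321}{17557} = - \frac{3876}{-33132} - \frac{17321}{17557} = \left(-3876\right) \left(- \frac{1}{33132}\right) - \frac{17321}{17557} = \frac{323}{2761} - \frac{17321}{17557} = - \frac{42152370}{48474877}$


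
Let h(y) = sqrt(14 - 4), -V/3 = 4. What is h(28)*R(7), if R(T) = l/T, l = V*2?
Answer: -24*sqrt(10)/7 ≈ -10.842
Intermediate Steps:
V = -12 (V = -3*4 = -12)
l = -24 (l = -12*2 = -24)
R(T) = -24/T
h(y) = sqrt(10)
h(28)*R(7) = sqrt(10)*(-24/7) = -24*sqrt(10)/7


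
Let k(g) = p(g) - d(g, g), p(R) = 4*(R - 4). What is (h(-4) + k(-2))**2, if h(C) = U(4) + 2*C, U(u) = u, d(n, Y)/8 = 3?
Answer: 2704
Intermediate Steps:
d(n, Y) = 24 (d(n, Y) = 8*3 = 24)
p(R) = -16 + 4*R (p(R) = 4*(-4 + R) = -16 + 4*R)
h(C) = 4 + 2*C
k(g) = -40 + 4*g (k(g) = (-16 + 4*g) - 1*24 = (-16 + 4*g) - 24 = -40 + 4*g)
(h(-4) + k(-2))**2 = ((4 + 2*(-4)) + (-40 + 4*(-2)))**2 = ((4 - 8) + (-40 - 8))**2 = (-4 - 48)**2 = (-52)**2 = 2704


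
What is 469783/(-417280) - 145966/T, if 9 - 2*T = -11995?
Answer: -31864165023/1252257280 ≈ -25.445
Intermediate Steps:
T = 6002 (T = 9/2 - ½*(-11995) = 9/2 + 11995/2 = 6002)
469783/(-417280) - 145966/T = 469783/(-417280) - 145966/6002 = 469783*(-1/417280) - 145966*1/6002 = -469783/417280 - 72983/3001 = -31864165023/1252257280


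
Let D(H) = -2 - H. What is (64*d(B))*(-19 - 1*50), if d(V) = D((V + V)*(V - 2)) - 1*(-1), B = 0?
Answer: 4416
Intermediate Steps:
d(V) = -1 - 2*V*(-2 + V) (d(V) = (-2 - (V + V)*(V - 2)) - 1*(-1) = (-2 - 2*V*(-2 + V)) + 1 = -1 - 2*V*(-2 + V))
(64*d(B))*(-19 - 1*50) = (64*(-1 - 2*0*(-2 + 0)))*(-19 - 1*50) = (64*(-1 - 2*0*(-2)))*(-19 - 50) = (64*(-1 + 0))*(-69) = (64*(-1))*(-69) = -64*(-69) = 4416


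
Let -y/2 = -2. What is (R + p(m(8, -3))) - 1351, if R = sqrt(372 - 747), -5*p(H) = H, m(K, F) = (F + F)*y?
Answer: -6731/5 + 5*I*sqrt(15) ≈ -1346.2 + 19.365*I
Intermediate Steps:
y = 4 (y = -2*(-2) = 4)
m(K, F) = 8*F (m(K, F) = (F + F)*4 = (2*F)*4 = 8*F)
p(H) = -H/5
R = 5*I*sqrt(15) (R = sqrt(-375) = 5*I*sqrt(15) ≈ 19.365*I)
(R + p(m(8, -3))) - 1351 = (5*I*sqrt(15) - 8*(-3)/5) - 1351 = (5*I*sqrt(15) - 1/5*(-24)) - 1351 = (5*I*sqrt(15) + 24/5) - 1351 = (24/5 + 5*I*sqrt(15)) - 1351 = -6731/5 + 5*I*sqrt(15)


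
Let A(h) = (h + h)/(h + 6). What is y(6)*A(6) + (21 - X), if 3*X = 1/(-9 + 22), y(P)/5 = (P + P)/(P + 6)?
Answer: 1013/39 ≈ 25.974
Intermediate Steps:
y(P) = 10*P/(6 + P) (y(P) = 5*((P + P)/(P + 6)) = 5*((2*P)/(6 + P)) = 5*(2*P/(6 + P)) = 10*P/(6 + P))
A(h) = 2*h/(6 + h) (A(h) = (2*h)/(6 + h) = 2*h/(6 + h))
X = 1/39 (X = 1/(3*(-9 + 22)) = (⅓)/13 = (⅓)*(1/13) = 1/39 ≈ 0.025641)
y(6)*A(6) + (21 - X) = (10*6/(6 + 6))*(2*6/(6 + 6)) + (21 - 1*1/39) = (10*6/12)*(2*6/12) + (21 - 1/39) = (10*6*(1/12))*(2*6*(1/12)) + 818/39 = 5*1 + 818/39 = 5 + 818/39 = 1013/39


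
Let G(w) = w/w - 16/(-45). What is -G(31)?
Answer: -61/45 ≈ -1.3556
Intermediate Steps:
G(w) = 61/45 (G(w) = 1 - 16*(-1/45) = 1 + 16/45 = 61/45)
-G(31) = -1*61/45 = -61/45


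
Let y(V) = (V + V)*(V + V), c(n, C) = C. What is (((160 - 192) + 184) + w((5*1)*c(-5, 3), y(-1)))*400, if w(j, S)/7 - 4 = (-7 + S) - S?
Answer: 52400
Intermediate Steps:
y(V) = 4*V**2 (y(V) = (2*V)*(2*V) = 4*V**2)
w(j, S) = -21 (w(j, S) = 28 + 7*((-7 + S) - S) = 28 + 7*(-7) = 28 - 49 = -21)
(((160 - 192) + 184) + w((5*1)*c(-5, 3), y(-1)))*400 = (((160 - 192) + 184) - 21)*400 = ((-32 + 184) - 21)*400 = (152 - 21)*400 = 131*400 = 52400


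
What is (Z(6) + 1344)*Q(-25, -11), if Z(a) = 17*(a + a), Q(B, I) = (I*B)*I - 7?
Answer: -4693536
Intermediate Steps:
Q(B, I) = -7 + B*I² (Q(B, I) = (B*I)*I - 7 = B*I² - 7 = -7 + B*I²)
Z(a) = 34*a (Z(a) = 17*(2*a) = 34*a)
(Z(6) + 1344)*Q(-25, -11) = (34*6 + 1344)*(-7 - 25*(-11)²) = (204 + 1344)*(-7 - 25*121) = 1548*(-7 - 3025) = 1548*(-3032) = -4693536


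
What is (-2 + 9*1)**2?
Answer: 49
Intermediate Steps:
(-2 + 9*1)**2 = (-2 + 9)**2 = 7**2 = 49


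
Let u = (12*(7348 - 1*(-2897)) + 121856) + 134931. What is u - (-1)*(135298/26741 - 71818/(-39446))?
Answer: 1655177581704/4358783 ≈ 3.7973e+5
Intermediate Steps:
u = 379727 (u = (12*(7348 + 2897) + 121856) + 134931 = (12*10245 + 121856) + 134931 = (122940 + 121856) + 134931 = 244796 + 134931 = 379727)
u - (-1)*(135298/26741 - 71818/(-39446)) = 379727 - (-1)*(135298/26741 - 71818/(-39446)) = 379727 - (-1)*(135298*(1/26741) - 71818*(-1/39446)) = 379727 - (-1)*(135298/26741 + 35909/19723) = 379727 - (-1)*29989463/4358783 = 379727 - 1*(-29989463/4358783) = 379727 + 29989463/4358783 = 1655177581704/4358783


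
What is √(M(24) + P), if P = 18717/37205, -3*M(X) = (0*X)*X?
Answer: √696365985/37205 ≈ 0.70928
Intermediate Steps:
M(X) = 0 (M(X) = -0*X*X/3 = -0*X = -⅓*0 = 0)
P = 18717/37205 (P = 18717*(1/37205) = 18717/37205 ≈ 0.50308)
√(M(24) + P) = √(0 + 18717/37205) = √(18717/37205) = √696365985/37205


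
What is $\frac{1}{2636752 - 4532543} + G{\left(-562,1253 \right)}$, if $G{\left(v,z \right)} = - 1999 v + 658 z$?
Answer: $\frac{3692834038391}{1895791} \approx 1.9479 \cdot 10^{6}$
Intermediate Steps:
$\frac{1}{2636752 - 4532543} + G{\left(-562,1253 \right)} = \frac{1}{2636752 - 4532543} + \left(\left(-1999\right) \left(-562\right) + 658 \cdot 1253\right) = \frac{1}{-1895791} + \left(1123438 + 824474\right) = - \frac{1}{1895791} + 1947912 = \frac{3692834038391}{1895791}$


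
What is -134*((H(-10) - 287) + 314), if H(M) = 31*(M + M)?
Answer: 79462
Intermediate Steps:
H(M) = 62*M (H(M) = 31*(2*M) = 62*M)
-134*((H(-10) - 287) + 314) = -134*((62*(-10) - 287) + 314) = -134*((-620 - 287) + 314) = -134*(-907 + 314) = -134*(-593) = 79462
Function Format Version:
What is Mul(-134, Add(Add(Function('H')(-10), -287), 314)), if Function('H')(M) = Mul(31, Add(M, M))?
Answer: 79462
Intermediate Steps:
Function('H')(M) = Mul(62, M) (Function('H')(M) = Mul(31, Mul(2, M)) = Mul(62, M))
Mul(-134, Add(Add(Function('H')(-10), -287), 314)) = Mul(-134, Add(Add(Mul(62, -10), -287), 314)) = Mul(-134, Add(Add(-620, -287), 314)) = Mul(-134, Add(-907, 314)) = Mul(-134, -593) = 79462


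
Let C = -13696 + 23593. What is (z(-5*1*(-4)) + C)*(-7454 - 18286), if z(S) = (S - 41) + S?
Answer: -254723040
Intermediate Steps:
C = 9897
z(S) = -41 + 2*S (z(S) = (-41 + S) + S = -41 + 2*S)
(z(-5*1*(-4)) + C)*(-7454 - 18286) = ((-41 + 2*(-5*1*(-4))) + 9897)*(-7454 - 18286) = ((-41 + 2*(-5*(-4))) + 9897)*(-25740) = ((-41 + 2*20) + 9897)*(-25740) = ((-41 + 40) + 9897)*(-25740) = (-1 + 9897)*(-25740) = 9896*(-25740) = -254723040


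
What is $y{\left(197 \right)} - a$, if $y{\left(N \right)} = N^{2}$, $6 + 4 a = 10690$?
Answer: $36138$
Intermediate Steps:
$a = 2671$ ($a = - \frac{3}{2} + \frac{1}{4} \cdot 10690 = - \frac{3}{2} + \frac{5345}{2} = 2671$)
$y{\left(197 \right)} - a = 197^{2} - 2671 = 38809 - 2671 = 36138$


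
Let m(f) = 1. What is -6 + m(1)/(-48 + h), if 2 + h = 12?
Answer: -229/38 ≈ -6.0263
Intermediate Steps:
h = 10 (h = -2 + 12 = 10)
-6 + m(1)/(-48 + h) = -6 + 1/(-48 + 10) = -6 + 1/(-38) = -6 + 1*(-1/38) = -6 - 1/38 = -229/38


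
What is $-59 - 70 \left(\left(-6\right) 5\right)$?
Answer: $2041$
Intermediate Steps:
$-59 - 70 \left(\left(-6\right) 5\right) = -59 - -2100 = -59 + 2100 = 2041$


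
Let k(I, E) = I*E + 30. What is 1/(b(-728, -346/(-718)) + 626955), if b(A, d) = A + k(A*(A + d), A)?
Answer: -359/138195864873 ≈ -2.5978e-9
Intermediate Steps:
k(I, E) = 30 + E*I (k(I, E) = E*I + 30 = 30 + E*I)
b(A, d) = 30 + A + A**2*(A + d) (b(A, d) = A + (30 + A*(A*(A + d))) = A + (30 + A**2*(A + d)) = 30 + A + A**2*(A + d))
1/(b(-728, -346/(-718)) + 626955) = 1/((30 - 728 + (-728)**2*(-728 - 346/(-718))) + 626955) = 1/((30 - 728 + 529984*(-728 - 346*(-1/718))) + 626955) = 1/((30 - 728 + 529984*(-728 + 173/359)) + 626955) = 1/((30 - 728 + 529984*(-261179/359)) + 626955) = 1/((30 - 728 - 138420691136/359) + 626955) = 1/(-138420941718/359 + 626955) = 1/(-138195864873/359) = -359/138195864873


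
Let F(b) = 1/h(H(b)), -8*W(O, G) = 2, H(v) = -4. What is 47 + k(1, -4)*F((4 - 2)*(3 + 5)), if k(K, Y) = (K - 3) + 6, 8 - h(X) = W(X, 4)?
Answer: 1567/33 ≈ 47.485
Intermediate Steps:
W(O, G) = -1/4 (W(O, G) = -1/8*2 = -1/4)
h(X) = 33/4 (h(X) = 8 - 1*(-1/4) = 8 + 1/4 = 33/4)
k(K, Y) = 3 + K (k(K, Y) = (-3 + K) + 6 = 3 + K)
F(b) = 4/33 (F(b) = 1/(33/4) = 4/33)
47 + k(1, -4)*F((4 - 2)*(3 + 5)) = 47 + (3 + 1)*(4/33) = 47 + 4*(4/33) = 47 + 16/33 = 1567/33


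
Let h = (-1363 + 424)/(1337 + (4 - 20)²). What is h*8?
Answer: -2504/531 ≈ -4.7156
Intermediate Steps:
h = -313/531 (h = -939/(1337 + (-16)²) = -939/(1337 + 256) = -939/1593 = -939*1/1593 = -313/531 ≈ -0.58945)
h*8 = -313/531*8 = -2504/531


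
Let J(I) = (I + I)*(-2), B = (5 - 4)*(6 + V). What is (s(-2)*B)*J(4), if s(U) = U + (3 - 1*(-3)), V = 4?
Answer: -640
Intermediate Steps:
B = 10 (B = (5 - 4)*(6 + 4) = 1*10 = 10)
J(I) = -4*I (J(I) = (2*I)*(-2) = -4*I)
s(U) = 6 + U (s(U) = U + (3 + 3) = U + 6 = 6 + U)
(s(-2)*B)*J(4) = ((6 - 2)*10)*(-4*4) = (4*10)*(-16) = 40*(-16) = -640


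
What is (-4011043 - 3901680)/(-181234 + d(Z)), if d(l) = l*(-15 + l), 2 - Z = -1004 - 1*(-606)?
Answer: 88907/306 ≈ 290.55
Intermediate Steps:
Z = 400 (Z = 2 - (-1004 - 1*(-606)) = 2 - (-1004 + 606) = 2 - 1*(-398) = 2 + 398 = 400)
(-4011043 - 3901680)/(-181234 + d(Z)) = (-4011043 - 3901680)/(-181234 + 400*(-15 + 400)) = -7912723/(-181234 + 400*385) = -7912723/(-181234 + 154000) = -7912723/(-27234) = -7912723*(-1/27234) = 88907/306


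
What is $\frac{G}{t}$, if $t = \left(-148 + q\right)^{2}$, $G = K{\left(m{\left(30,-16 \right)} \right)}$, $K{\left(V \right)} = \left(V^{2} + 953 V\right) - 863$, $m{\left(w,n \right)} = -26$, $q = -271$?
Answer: $- \frac{24965}{175561} \approx -0.1422$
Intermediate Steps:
$K{\left(V \right)} = -863 + V^{2} + 953 V$
$G = -24965$ ($G = -863 + \left(-26\right)^{2} + 953 \left(-26\right) = -863 + 676 - 24778 = -24965$)
$t = 175561$ ($t = \left(-148 - 271\right)^{2} = \left(-419\right)^{2} = 175561$)
$\frac{G}{t} = - \frac{24965}{175561}$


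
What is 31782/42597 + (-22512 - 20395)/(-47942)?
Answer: 1117134041/680728458 ≈ 1.6411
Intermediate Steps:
31782/42597 + (-22512 - 20395)/(-47942) = 31782*(1/42597) - 42907*(-1/47942) = 10594/14199 + 42907/47942 = 1117134041/680728458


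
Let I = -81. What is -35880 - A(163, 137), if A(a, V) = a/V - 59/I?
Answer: -398181646/11097 ≈ -35882.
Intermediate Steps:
A(a, V) = 59/81 + a/V (A(a, V) = a/V - 59/(-81) = a/V - 59*(-1/81) = a/V + 59/81 = 59/81 + a/V)
-35880 - A(163, 137) = -35880 - (59/81 + 163/137) = -35880 - 1*21286/11097 = -35880 - 21286/11097 = -398181646/11097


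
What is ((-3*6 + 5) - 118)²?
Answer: 17161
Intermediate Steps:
((-3*6 + 5) - 118)² = ((-18 + 5) - 118)² = (-13 - 118)² = (-131)² = 17161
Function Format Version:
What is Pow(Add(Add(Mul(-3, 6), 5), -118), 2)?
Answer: 17161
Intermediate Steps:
Pow(Add(Add(Mul(-3, 6), 5), -118), 2) = Pow(Add(Add(-18, 5), -118), 2) = Pow(Add(-13, -118), 2) = Pow(-131, 2) = 17161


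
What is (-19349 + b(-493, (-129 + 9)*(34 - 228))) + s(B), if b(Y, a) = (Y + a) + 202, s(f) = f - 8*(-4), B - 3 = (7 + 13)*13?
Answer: 3935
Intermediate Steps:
B = 263 (B = 3 + (7 + 13)*13 = 3 + 20*13 = 3 + 260 = 263)
s(f) = 32 + f (s(f) = f + 32 = 32 + f)
b(Y, a) = 202 + Y + a
(-19349 + b(-493, (-129 + 9)*(34 - 228))) + s(B) = (-19349 + (202 - 493 + (-129 + 9)*(34 - 228))) + (32 + 263) = (-19349 + (202 - 493 - 120*(-194))) + 295 = (-19349 + (202 - 493 + 23280)) + 295 = (-19349 + 22989) + 295 = 3640 + 295 = 3935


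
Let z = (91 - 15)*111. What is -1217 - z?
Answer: -9653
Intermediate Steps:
z = 8436 (z = 76*111 = 8436)
-1217 - z = -1217 - 1*8436 = -1217 - 8436 = -9653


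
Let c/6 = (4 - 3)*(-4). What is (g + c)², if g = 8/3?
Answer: 4096/9 ≈ 455.11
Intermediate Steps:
g = 8/3 (g = 8*(⅓) = 8/3 ≈ 2.6667)
c = -24 (c = 6*((4 - 3)*(-4)) = 6*(1*(-4)) = 6*(-4) = -24)
(g + c)² = (8/3 - 24)² = (-64/3)² = 4096/9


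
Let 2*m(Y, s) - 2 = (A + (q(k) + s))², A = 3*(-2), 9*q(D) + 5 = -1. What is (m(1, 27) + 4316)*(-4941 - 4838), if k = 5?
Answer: -796274633/18 ≈ -4.4238e+7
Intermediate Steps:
q(D) = -⅔ (q(D) = -5/9 + (⅑)*(-1) = -5/9 - ⅑ = -⅔)
A = -6
m(Y, s) = 1 + (-20/3 + s)²/2 (m(Y, s) = 1 + (-6 + (-⅔ + s))²/2 = 1 + (-20/3 + s)²/2)
(m(1, 27) + 4316)*(-4941 - 4838) = ((1 + (-20 + 3*27)²/18) + 4316)*(-4941 - 4838) = ((1 + (-20 + 81)²/18) + 4316)*(-9779) = ((1 + (1/18)*61²) + 4316)*(-9779) = ((1 + (1/18)*3721) + 4316)*(-9779) = ((1 + 3721/18) + 4316)*(-9779) = (3739/18 + 4316)*(-9779) = (81427/18)*(-9779) = -796274633/18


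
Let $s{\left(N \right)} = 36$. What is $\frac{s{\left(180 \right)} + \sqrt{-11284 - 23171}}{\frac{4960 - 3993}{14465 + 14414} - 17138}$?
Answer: $- \frac{1039644}{494927335} - \frac{28879 i \sqrt{34455}}{494927335} \approx -0.0021006 - 0.010831 i$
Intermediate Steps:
$\frac{s{\left(180 \right)} + \sqrt{-11284 - 23171}}{\frac{4960 - 3993}{14465 + 14414} - 17138} = \frac{36 + \sqrt{-11284 - 23171}}{\frac{4960 - 3993}{14465 + 14414} - 17138} = \frac{36 + \sqrt{-34455}}{\frac{967}{28879} - 17138} = \frac{36 + i \sqrt{34455}}{967 \cdot \frac{1}{28879} - 17138} = \frac{36 + i \sqrt{34455}}{\frac{967}{28879} - 17138} = \frac{36 + i \sqrt{34455}}{- \frac{494927335}{28879}} = \left(36 + i \sqrt{34455}\right) \left(- \frac{28879}{494927335}\right) = - \frac{1039644}{494927335} - \frac{28879 i \sqrt{34455}}{494927335}$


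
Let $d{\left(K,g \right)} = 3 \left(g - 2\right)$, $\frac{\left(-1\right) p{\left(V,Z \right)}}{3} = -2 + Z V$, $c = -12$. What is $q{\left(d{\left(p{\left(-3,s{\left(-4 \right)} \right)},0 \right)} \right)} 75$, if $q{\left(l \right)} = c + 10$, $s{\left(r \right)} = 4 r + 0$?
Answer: $-150$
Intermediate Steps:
$s{\left(r \right)} = 4 r$
$p{\left(V,Z \right)} = 6 - 3 V Z$ ($p{\left(V,Z \right)} = - 3 \left(-2 + Z V\right) = - 3 \left(-2 + V Z\right) = 6 - 3 V Z$)
$d{\left(K,g \right)} = -6 + 3 g$ ($d{\left(K,g \right)} = 3 \left(-2 + g\right) = -6 + 3 g$)
$q{\left(l \right)} = -2$ ($q{\left(l \right)} = -12 + 10 = -2$)
$q{\left(d{\left(p{\left(-3,s{\left(-4 \right)} \right)},0 \right)} \right)} 75 = \left(-2\right) 75 = -150$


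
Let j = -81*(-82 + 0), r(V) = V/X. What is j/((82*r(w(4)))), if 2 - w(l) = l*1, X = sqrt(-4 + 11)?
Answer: -81*sqrt(7)/2 ≈ -107.15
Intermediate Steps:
X = sqrt(7) ≈ 2.6458
w(l) = 2 - l
r(V) = V*sqrt(7)/7 (r(V) = V/(sqrt(7)) = V*(sqrt(7)/7) = V*sqrt(7)/7)
j = 6642 (j = -81*(-82) = 6642)
j/((82*r(w(4)))) = 6642/((82*((2 - 1*4)*sqrt(7)/7))) = 6642/((82*((2 - 4)*sqrt(7)/7))) = 6642/((82*((1/7)*(-2)*sqrt(7)))) = 6642/((82*(-2*sqrt(7)/7))) = 6642/((-164*sqrt(7)/7)) = 6642*(-sqrt(7)/164) = -81*sqrt(7)/2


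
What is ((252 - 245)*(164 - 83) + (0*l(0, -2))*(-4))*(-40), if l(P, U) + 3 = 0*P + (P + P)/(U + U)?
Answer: -22680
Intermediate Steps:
l(P, U) = -3 + P/U (l(P, U) = -3 + (0*P + (P + P)/(U + U)) = -3 + (0 + (2*P)/((2*U))) = -3 + (0 + (2*P)*(1/(2*U))) = -3 + (0 + P/U) = -3 + P/U)
((252 - 245)*(164 - 83) + (0*l(0, -2))*(-4))*(-40) = ((252 - 245)*(164 - 83) + (0*(-3 + 0/(-2)))*(-4))*(-40) = (7*81 + (0*(-3 + 0*(-½)))*(-4))*(-40) = (567 + (0*(-3 + 0))*(-4))*(-40) = (567 + (0*(-3))*(-4))*(-40) = (567 + 0*(-4))*(-40) = (567 + 0)*(-40) = 567*(-40) = -22680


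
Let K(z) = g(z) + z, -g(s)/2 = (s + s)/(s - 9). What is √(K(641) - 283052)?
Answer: I*√7050209482/158 ≈ 531.43*I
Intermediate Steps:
g(s) = -4*s/(-9 + s) (g(s) = -2*(s + s)/(s - 9) = -2*2*s/(-9 + s) = -4*s/(-9 + s))
K(z) = z - 4*z/(-9 + z) (K(z) = -4*z/(-9 + z) + z = z - 4*z/(-9 + z))
√(K(641) - 283052) = √(641*(-13 + 641)/(-9 + 641) - 283052) = √(641*628/632 - 283052) = √(641*(1/632)*628 - 283052) = √(100637/158 - 283052) = √(-44621579/158) = I*√7050209482/158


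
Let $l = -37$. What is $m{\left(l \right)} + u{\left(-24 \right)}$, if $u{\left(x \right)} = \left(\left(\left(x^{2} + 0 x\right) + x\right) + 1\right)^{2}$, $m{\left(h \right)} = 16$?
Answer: $305825$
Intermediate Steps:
$u{\left(x \right)} = \left(1 + x + x^{2}\right)^{2}$ ($u{\left(x \right)} = \left(\left(\left(x^{2} + 0\right) + x\right) + 1\right)^{2} = \left(\left(x^{2} + x\right) + 1\right)^{2} = \left(\left(x + x^{2}\right) + 1\right)^{2} = \left(1 + x + x^{2}\right)^{2}$)
$m{\left(l \right)} + u{\left(-24 \right)} = 16 + \left(1 - 24 + \left(-24\right)^{2}\right)^{2} = 16 + \left(1 - 24 + 576\right)^{2} = 16 + 553^{2} = 16 + 305809 = 305825$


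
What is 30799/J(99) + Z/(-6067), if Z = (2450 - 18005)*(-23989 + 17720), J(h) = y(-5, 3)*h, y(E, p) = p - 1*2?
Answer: -9467057672/600633 ≈ -15762.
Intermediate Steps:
y(E, p) = -2 + p (y(E, p) = p - 2 = -2 + p)
J(h) = h (J(h) = (-2 + 3)*h = 1*h = h)
Z = 97514295 (Z = -15555*(-6269) = 97514295)
30799/J(99) + Z/(-6067) = 30799/99 + 97514295/(-6067) = 30799*(1/99) + 97514295*(-1/6067) = 30799/99 - 97514295/6067 = -9467057672/600633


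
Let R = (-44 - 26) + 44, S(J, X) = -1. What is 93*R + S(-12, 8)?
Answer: -2419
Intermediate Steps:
R = -26 (R = -70 + 44 = -26)
93*R + S(-12, 8) = 93*(-26) - 1 = -2418 - 1 = -2419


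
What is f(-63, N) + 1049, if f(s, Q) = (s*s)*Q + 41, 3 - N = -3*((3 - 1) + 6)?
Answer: 108253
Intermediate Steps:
N = 27 (N = 3 - (-3)*((3 - 1) + 6) = 3 - (-3)*(2 + 6) = 3 - (-3)*8 = 3 - 1*(-24) = 3 + 24 = 27)
f(s, Q) = 41 + Q*s² (f(s, Q) = s²*Q + 41 = Q*s² + 41 = 41 + Q*s²)
f(-63, N) + 1049 = (41 + 27*(-63)²) + 1049 = (41 + 27*3969) + 1049 = (41 + 107163) + 1049 = 107204 + 1049 = 108253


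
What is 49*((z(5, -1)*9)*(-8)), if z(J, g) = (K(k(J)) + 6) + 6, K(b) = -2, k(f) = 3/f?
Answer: -35280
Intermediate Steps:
z(J, g) = 10 (z(J, g) = (-2 + 6) + 6 = 4 + 6 = 10)
49*((z(5, -1)*9)*(-8)) = 49*((10*9)*(-8)) = 49*(90*(-8)) = 49*(-720) = -35280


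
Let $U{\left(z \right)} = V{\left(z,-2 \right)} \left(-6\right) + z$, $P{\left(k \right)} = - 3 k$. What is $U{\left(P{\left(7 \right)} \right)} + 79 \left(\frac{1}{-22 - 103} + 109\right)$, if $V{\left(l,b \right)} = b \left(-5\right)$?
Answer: $\frac{1066171}{125} \approx 8529.4$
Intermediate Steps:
$V{\left(l,b \right)} = - 5 b$
$U{\left(z \right)} = -60 + z$ ($U{\left(z \right)} = \left(-5\right) \left(-2\right) \left(-6\right) + z = 10 \left(-6\right) + z = -60 + z$)
$U{\left(P{\left(7 \right)} \right)} + 79 \left(\frac{1}{-22 - 103} + 109\right) = \left(-60 - 21\right) + 79 \left(\frac{1}{-22 - 103} + 109\right) = \left(-60 - 21\right) + 79 \left(\frac{1}{-125} + 109\right) = -81 + 79 \left(- \frac{1}{125} + 109\right) = -81 + 79 \cdot \frac{13624}{125} = -81 + \frac{1076296}{125} = \frac{1066171}{125}$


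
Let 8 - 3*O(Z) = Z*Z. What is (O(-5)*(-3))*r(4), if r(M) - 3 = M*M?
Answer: 323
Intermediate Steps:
O(Z) = 8/3 - Z²/3 (O(Z) = 8/3 - Z*Z/3 = 8/3 - Z²/3)
r(M) = 3 + M² (r(M) = 3 + M*M = 3 + M²)
(O(-5)*(-3))*r(4) = ((8/3 - ⅓*(-5)²)*(-3))*(3 + 4²) = ((8/3 - ⅓*25)*(-3))*(3 + 16) = ((8/3 - 25/3)*(-3))*19 = -17/3*(-3)*19 = 17*19 = 323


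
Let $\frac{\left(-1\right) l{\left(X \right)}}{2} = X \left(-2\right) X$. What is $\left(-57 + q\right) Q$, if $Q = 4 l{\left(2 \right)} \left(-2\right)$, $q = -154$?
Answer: $27008$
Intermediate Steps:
$l{\left(X \right)} = 4 X^{2}$ ($l{\left(X \right)} = - 2 X \left(-2\right) X = - 2 - 2 X X = - 2 \left(- 2 X^{2}\right) = 4 X^{2}$)
$Q = -128$ ($Q = 4 \cdot 4 \cdot 2^{2} \left(-2\right) = 4 \cdot 4 \cdot 4 \left(-2\right) = 4 \cdot 16 \left(-2\right) = 64 \left(-2\right) = -128$)
$\left(-57 + q\right) Q = \left(-57 - 154\right) \left(-128\right) = \left(-211\right) \left(-128\right) = 27008$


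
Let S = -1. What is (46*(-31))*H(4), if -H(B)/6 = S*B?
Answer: -34224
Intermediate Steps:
H(B) = 6*B (H(B) = -(-6)*B = 6*B)
(46*(-31))*H(4) = (46*(-31))*(6*4) = -1426*24 = -34224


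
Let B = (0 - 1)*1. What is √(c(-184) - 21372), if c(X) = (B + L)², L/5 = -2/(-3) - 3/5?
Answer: 2*I*√48086/3 ≈ 146.19*I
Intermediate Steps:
B = -1 (B = -1*1 = -1)
L = ⅓ (L = 5*(-2/(-3) - 3/5) = 5*(-2*(-⅓) - 3*⅕) = 5*(⅔ - ⅗) = 5*(1/15) = ⅓ ≈ 0.33333)
c(X) = 4/9 (c(X) = (-1 + ⅓)² = (-⅔)² = 4/9)
√(c(-184) - 21372) = √(4/9 - 21372) = √(-192344/9) = 2*I*√48086/3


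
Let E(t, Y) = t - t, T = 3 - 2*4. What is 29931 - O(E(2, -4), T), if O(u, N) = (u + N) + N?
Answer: 29941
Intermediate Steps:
T = -5 (T = 3 - 8 = -5)
E(t, Y) = 0
O(u, N) = u + 2*N (O(u, N) = (N + u) + N = u + 2*N)
29931 - O(E(2, -4), T) = 29931 - (0 + 2*(-5)) = 29931 - (0 - 10) = 29931 - 1*(-10) = 29931 + 10 = 29941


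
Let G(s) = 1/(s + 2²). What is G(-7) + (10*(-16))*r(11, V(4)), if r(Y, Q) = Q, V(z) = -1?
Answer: 479/3 ≈ 159.67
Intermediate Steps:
G(s) = 1/(4 + s) (G(s) = 1/(s + 4) = 1/(4 + s))
G(-7) + (10*(-16))*r(11, V(4)) = 1/(4 - 7) + (10*(-16))*(-1) = 1/(-3) - 160*(-1) = -⅓ + 160 = 479/3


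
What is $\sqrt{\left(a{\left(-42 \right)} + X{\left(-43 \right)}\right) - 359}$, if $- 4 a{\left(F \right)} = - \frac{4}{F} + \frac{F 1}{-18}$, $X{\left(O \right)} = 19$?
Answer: $\frac{17 i \sqrt{231}}{14} \approx 18.456 i$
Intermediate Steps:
$a{\left(F \right)} = \frac{1}{F} + \frac{F}{72}$ ($a{\left(F \right)} = - \frac{- \frac{4}{F} + \frac{F 1}{-18}}{4} = - \frac{- \frac{4}{F} + F \left(- \frac{1}{18}\right)}{4} = - \frac{- \frac{4}{F} - \frac{F}{18}}{4} = \frac{1}{F} + \frac{F}{72}$)
$\sqrt{\left(a{\left(-42 \right)} + X{\left(-43 \right)}\right) - 359} = \sqrt{\left(\left(\frac{1}{-42} + \frac{1}{72} \left(-42\right)\right) + 19\right) - 359} = \sqrt{\left(\left(- \frac{1}{42} - \frac{7}{12}\right) + 19\right) - 359} = \sqrt{\left(- \frac{17}{28} + 19\right) - 359} = \sqrt{\frac{515}{28} - 359} = \sqrt{- \frac{9537}{28}} = \frac{17 i \sqrt{231}}{14}$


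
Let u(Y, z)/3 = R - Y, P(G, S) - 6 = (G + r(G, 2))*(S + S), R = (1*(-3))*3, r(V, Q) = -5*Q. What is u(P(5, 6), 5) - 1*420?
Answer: -285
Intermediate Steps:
R = -9 (R = -3*3 = -9)
P(G, S) = 6 + 2*S*(-10 + G) (P(G, S) = 6 + (G - 5*2)*(S + S) = 6 + (G - 10)*(2*S) = 6 + (-10 + G)*(2*S) = 6 + 2*S*(-10 + G))
u(Y, z) = -27 - 3*Y (u(Y, z) = 3*(-9 - Y) = -27 - 3*Y)
u(P(5, 6), 5) - 1*420 = (-27 - 3*(6 - 20*6 + 2*5*6)) - 1*420 = (-27 - 3*(6 - 120 + 60)) - 420 = (-27 - 3*(-54)) - 420 = (-27 + 162) - 420 = 135 - 420 = -285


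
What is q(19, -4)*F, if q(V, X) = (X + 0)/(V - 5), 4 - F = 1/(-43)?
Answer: -346/301 ≈ -1.1495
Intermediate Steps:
F = 173/43 (F = 4 - 1/(-43) = 4 - 1*(-1/43) = 4 + 1/43 = 173/43 ≈ 4.0233)
q(V, X) = X/(-5 + V)
q(19, -4)*F = -4/(-5 + 19)*(173/43) = -4/14*(173/43) = -4*1/14*(173/43) = -2/7*173/43 = -346/301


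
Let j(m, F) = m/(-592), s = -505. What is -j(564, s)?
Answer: 141/148 ≈ 0.95270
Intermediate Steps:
j(m, F) = -m/592 (j(m, F) = m*(-1/592) = -m/592)
-j(564, s) = -(-1)*564/592 = -1*(-141/148) = 141/148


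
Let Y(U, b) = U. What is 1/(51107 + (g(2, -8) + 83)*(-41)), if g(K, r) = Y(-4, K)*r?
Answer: 1/46392 ≈ 2.1555e-5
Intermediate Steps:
g(K, r) = -4*r
1/(51107 + (g(2, -8) + 83)*(-41)) = 1/(51107 + (-4*(-8) + 83)*(-41)) = 1/(51107 + (32 + 83)*(-41)) = 1/(51107 + 115*(-41)) = 1/(51107 - 4715) = 1/46392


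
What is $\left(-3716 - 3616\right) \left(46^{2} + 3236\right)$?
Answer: $-39240864$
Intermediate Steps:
$\left(-3716 - 3616\right) \left(46^{2} + 3236\right) = - 7332 \left(2116 + 3236\right) = \left(-7332\right) 5352 = -39240864$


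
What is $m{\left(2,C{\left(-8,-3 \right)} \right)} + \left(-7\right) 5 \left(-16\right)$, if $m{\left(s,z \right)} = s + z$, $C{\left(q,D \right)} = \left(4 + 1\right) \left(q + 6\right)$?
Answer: $552$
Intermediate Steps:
$C{\left(q,D \right)} = 30 + 5 q$ ($C{\left(q,D \right)} = 5 \left(6 + q\right) = 30 + 5 q$)
$m{\left(2,C{\left(-8,-3 \right)} \right)} + \left(-7\right) 5 \left(-16\right) = \left(2 + \left(30 + 5 \left(-8\right)\right)\right) + \left(-7\right) 5 \left(-16\right) = \left(2 + \left(30 - 40\right)\right) - -560 = \left(2 - 10\right) + 560 = -8 + 560 = 552$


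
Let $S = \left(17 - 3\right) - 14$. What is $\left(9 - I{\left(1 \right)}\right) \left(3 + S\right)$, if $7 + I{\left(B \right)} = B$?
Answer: $45$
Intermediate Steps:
$I{\left(B \right)} = -7 + B$
$S = 0$ ($S = 14 - 14 = 0$)
$\left(9 - I{\left(1 \right)}\right) \left(3 + S\right) = \left(9 - \left(-7 + 1\right)\right) \left(3 + 0\right) = \left(9 - -6\right) 3 = \left(9 + 6\right) 3 = 15 \cdot 3 = 45$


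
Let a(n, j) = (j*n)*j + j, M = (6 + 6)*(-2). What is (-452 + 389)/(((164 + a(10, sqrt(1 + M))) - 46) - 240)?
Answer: 63*I/(sqrt(23) + 352*I) ≈ 0.17894 + 0.002438*I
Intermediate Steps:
M = -24 (M = 12*(-2) = -24)
a(n, j) = j + n*j**2 (a(n, j) = n*j**2 + j = j + n*j**2)
(-452 + 389)/(((164 + a(10, sqrt(1 + M))) - 46) - 240) = (-452 + 389)/(((164 + sqrt(1 - 24)*(1 + sqrt(1 - 24)*10)) - 46) - 240) = -63/(((164 + sqrt(-23)*(1 + sqrt(-23)*10)) - 46) - 240) = -63/(((164 + (I*sqrt(23))*(1 + (I*sqrt(23))*10)) - 46) - 240) = -63/(((164 + (I*sqrt(23))*(1 + 10*I*sqrt(23))) - 46) - 240) = -63/(((164 + I*sqrt(23)*(1 + 10*I*sqrt(23))) - 46) - 240) = -63/((118 + I*sqrt(23)*(1 + 10*I*sqrt(23))) - 240) = -63/(-122 + I*sqrt(23)*(1 + 10*I*sqrt(23)))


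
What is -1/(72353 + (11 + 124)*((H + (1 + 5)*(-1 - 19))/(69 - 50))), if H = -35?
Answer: -19/1353782 ≈ -1.4035e-5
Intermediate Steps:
-1/(72353 + (11 + 124)*((H + (1 + 5)*(-1 - 19))/(69 - 50))) = -1/(72353 + (11 + 124)*((-35 + (1 + 5)*(-1 - 19))/(69 - 50))) = -1/(72353 + 135*((-35 + 6*(-20))/19)) = -1/(72353 + 135*((-35 - 120)*(1/19))) = -1/(72353 + 135*(-155*1/19)) = -1/(72353 + 135*(-155/19)) = -1/(72353 - 20925/19) = -1/1353782/19 = -1*19/1353782 = -19/1353782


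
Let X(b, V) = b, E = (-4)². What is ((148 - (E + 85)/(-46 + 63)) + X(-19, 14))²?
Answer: 4376464/289 ≈ 15143.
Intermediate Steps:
E = 16
((148 - (E + 85)/(-46 + 63)) + X(-19, 14))² = ((148 - (16 + 85)/(-46 + 63)) - 19)² = ((148 - 101/17) - 19)² = (2415/17 - 19)² = (2092/17)² = 4376464/289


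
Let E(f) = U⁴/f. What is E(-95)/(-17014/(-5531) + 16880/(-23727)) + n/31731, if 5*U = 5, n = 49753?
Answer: 1462611484145383/935466380486610 ≈ 1.5635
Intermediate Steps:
U = 1 (U = (⅕)*5 = 1)
E(f) = 1/f (E(f) = 1⁴/f = 1/f)
E(-95)/(-17014/(-5531) + 16880/(-23727)) + n/31731 = 1/((-95)*(-17014/(-5531) + 16880/(-23727))) + 49753/31731 = -1/(95*(-17014*(-1/5531) + 16880*(-1/23727))) + 49753*(1/31731) = -1/(95*(17014/5531 - 16880/23727)) + 49753/31731 = -1/(95*310327898/131234037) + 49753/31731 = -1/95*131234037/310327898 + 49753/31731 = -131234037/29481150310 + 49753/31731 = 1462611484145383/935466380486610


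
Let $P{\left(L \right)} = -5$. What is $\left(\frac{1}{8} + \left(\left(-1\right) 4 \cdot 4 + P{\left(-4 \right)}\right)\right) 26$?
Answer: $- \frac{2171}{4} \approx -542.75$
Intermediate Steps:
$\left(\frac{1}{8} + \left(\left(-1\right) 4 \cdot 4 + P{\left(-4 \right)}\right)\right) 26 = \left(\frac{1}{8} + \left(\left(-1\right) 4 \cdot 4 - 5\right)\right) 26 = \left(\frac{1}{8} - 21\right) 26 = \left(- \frac{167}{8}\right) 26 = - \frac{2171}{4}$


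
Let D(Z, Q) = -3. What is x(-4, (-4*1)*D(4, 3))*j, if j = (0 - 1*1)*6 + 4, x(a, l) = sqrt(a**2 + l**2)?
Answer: -8*sqrt(10) ≈ -25.298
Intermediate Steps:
j = -2 (j = (0 - 1)*6 + 4 = -1*6 + 4 = -6 + 4 = -2)
x(-4, (-4*1)*D(4, 3))*j = sqrt((-4)**2 + (-4*1*(-3))**2)*(-2) = sqrt(16 + (-4*(-3))**2)*(-2) = sqrt(16 + 12**2)*(-2) = sqrt(16 + 144)*(-2) = sqrt(160)*(-2) = (4*sqrt(10))*(-2) = -8*sqrt(10)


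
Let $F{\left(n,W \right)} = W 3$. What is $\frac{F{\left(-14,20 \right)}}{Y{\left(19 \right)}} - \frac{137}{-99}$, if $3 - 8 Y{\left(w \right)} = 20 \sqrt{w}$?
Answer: $\frac{897407}{751509} - \frac{9600 \sqrt{19}}{7591} \approx -4.3184$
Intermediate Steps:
$F{\left(n,W \right)} = 3 W$
$Y{\left(w \right)} = \frac{3}{8} - \frac{5 \sqrt{w}}{2}$ ($Y{\left(w \right)} = \frac{3}{8} - \frac{20 \sqrt{w}}{8} = \frac{3}{8} - \frac{5 \sqrt{w}}{2}$)
$\frac{F{\left(-14,20 \right)}}{Y{\left(19 \right)}} - \frac{137}{-99} = \frac{3 \cdot 20}{\frac{3}{8} - \frac{5 \sqrt{19}}{2}} - \frac{137}{-99} = \frac{60}{\frac{3}{8} - \frac{5 \sqrt{19}}{2}} - - \frac{137}{99} = \frac{60}{\frac{3}{8} - \frac{5 \sqrt{19}}{2}} + \frac{137}{99} = \frac{137}{99} + \frac{60}{\frac{3}{8} - \frac{5 \sqrt{19}}{2}}$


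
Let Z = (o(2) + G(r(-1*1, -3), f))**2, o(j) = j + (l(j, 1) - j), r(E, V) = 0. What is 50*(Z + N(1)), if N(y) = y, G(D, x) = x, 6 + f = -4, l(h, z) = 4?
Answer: 1850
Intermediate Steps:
f = -10 (f = -6 - 4 = -10)
o(j) = 4 (o(j) = j + (4 - j) = 4)
Z = 36 (Z = (4 - 10)**2 = (-6)**2 = 36)
50*(Z + N(1)) = 50*(36 + 1) = 50*37 = 1850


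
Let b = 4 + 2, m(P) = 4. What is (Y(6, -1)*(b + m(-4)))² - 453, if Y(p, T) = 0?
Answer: -453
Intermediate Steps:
b = 6
(Y(6, -1)*(b + m(-4)))² - 453 = (0*(6 + 4))² - 453 = (0*10)² - 453 = 0² - 453 = 0 - 453 = -453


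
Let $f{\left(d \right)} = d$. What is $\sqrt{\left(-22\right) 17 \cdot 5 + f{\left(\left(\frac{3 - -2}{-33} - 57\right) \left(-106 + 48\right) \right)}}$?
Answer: $\frac{\sqrt{1573374}}{33} \approx 38.01$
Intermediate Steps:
$\sqrt{\left(-22\right) 17 \cdot 5 + f{\left(\left(\frac{3 - -2}{-33} - 57\right) \left(-106 + 48\right) \right)}} = \sqrt{\left(-22\right) 17 \cdot 5 + \left(\frac{3 - -2}{-33} - 57\right) \left(-106 + 48\right)} = \sqrt{\left(-374\right) 5 + \left(\left(3 + 2\right) \left(- \frac{1}{33}\right) - 57\right) \left(-58\right)} = \sqrt{-1870 + \left(5 \left(- \frac{1}{33}\right) - 57\right) \left(-58\right)} = \sqrt{-1870 + \left(- \frac{5}{33} - 57\right) \left(-58\right)} = \sqrt{-1870 - - \frac{109388}{33}} = \sqrt{-1870 + \frac{109388}{33}} = \sqrt{\frac{47678}{33}} = \frac{\sqrt{1573374}}{33}$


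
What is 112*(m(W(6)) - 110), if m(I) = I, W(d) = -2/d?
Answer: -37072/3 ≈ -12357.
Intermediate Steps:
112*(m(W(6)) - 110) = 112*(-2/6 - 110) = 112*(-2*⅙ - 110) = 112*(-⅓ - 110) = 112*(-331/3) = -37072/3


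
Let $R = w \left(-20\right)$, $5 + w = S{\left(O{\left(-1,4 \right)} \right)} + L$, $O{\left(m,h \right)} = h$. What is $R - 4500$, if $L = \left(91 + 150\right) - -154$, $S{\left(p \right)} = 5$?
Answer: $-12400$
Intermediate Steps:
$L = 395$ ($L = 241 + 154 = 395$)
$w = 395$ ($w = -5 + \left(5 + 395\right) = -5 + 400 = 395$)
$R = -7900$ ($R = 395 \left(-20\right) = -7900$)
$R - 4500 = -7900 - 4500 = -12400$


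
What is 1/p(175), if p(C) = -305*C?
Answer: -1/53375 ≈ -1.8735e-5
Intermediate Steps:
1/p(175) = 1/(-305*175) = 1/(-53375) = -1/53375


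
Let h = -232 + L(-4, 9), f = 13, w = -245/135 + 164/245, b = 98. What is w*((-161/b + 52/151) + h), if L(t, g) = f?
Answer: 1176230749/4661370 ≈ 252.34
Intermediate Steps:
w = -7577/6615 (w = -245*1/135 + 164*(1/245) = -49/27 + 164/245 = -7577/6615 ≈ -1.1454)
L(t, g) = 13
h = -219 (h = -232 + 13 = -219)
w*((-161/b + 52/151) + h) = -7577*((-161/98 + 52/151) - 219)/6615 = -7577*((-161*1/98 + 52*(1/151)) - 219)/6615 = -7577*((-23/14 + 52/151) - 219)/6615 = -7577*(-2745/2114 - 219)/6615 = -7577/6615*(-465711/2114) = 1176230749/4661370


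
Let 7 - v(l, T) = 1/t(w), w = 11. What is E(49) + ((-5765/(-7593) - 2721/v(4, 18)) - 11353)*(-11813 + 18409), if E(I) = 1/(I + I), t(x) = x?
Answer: -1095383757452827/14138166 ≈ -7.7477e+7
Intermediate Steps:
v(l, T) = 76/11 (v(l, T) = 7 - 1/11 = 76/11)
E(I) = 1/(2*I)
E(49) + ((-5765/(-7593) - 2721/v(4, 18)) - 11353)*(-11813 + 18409) = (½)/49 + ((-5765/(-7593) - 2721/76/11) - 11353)*(-11813 + 18409) = (½)*(1/49) + ((-5765*(-1/7593) - 2721*11/76) - 11353)*6596 = 1/98 + ((5765/7593 - 29931/76) - 11353)*6596 = 1/98 + (-226827943/577068 - 11353)*6596 = 1/98 - 6778280947/577068*6596 = 1/98 - 11177385281603/144267 = -1095383757452827/14138166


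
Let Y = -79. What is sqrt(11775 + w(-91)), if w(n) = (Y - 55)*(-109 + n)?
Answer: 5*sqrt(1543) ≈ 196.41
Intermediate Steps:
w(n) = 14606 - 134*n (w(n) = (-79 - 55)*(-109 + n) = -134*(-109 + n) = 14606 - 134*n)
sqrt(11775 + w(-91)) = sqrt(11775 + (14606 - 134*(-91))) = sqrt(11775 + (14606 + 12194)) = sqrt(11775 + 26800) = sqrt(38575) = 5*sqrt(1543)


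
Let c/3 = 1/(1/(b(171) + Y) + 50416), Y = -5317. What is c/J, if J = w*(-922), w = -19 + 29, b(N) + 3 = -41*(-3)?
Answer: -5197/805250062740 ≈ -6.4539e-9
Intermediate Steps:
b(N) = 120 (b(N) = -3 - 41*(-3) = -3 + 123 = 120)
w = 10
J = -9220 (J = 10*(-922) = -9220)
c = 5197/87337317 (c = 3/(1/(120 - 5317) + 50416) = 3/(1/(-5197) + 50416) = 3/(-1/5197 + 50416) = 3/(262011951/5197) = 3*(5197/262011951) = 5197/87337317 ≈ 5.9505e-5)
c/J = (5197/87337317)/(-9220) = (5197/87337317)*(-1/9220) = -5197/805250062740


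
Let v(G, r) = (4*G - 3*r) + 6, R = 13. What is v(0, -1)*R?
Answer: 117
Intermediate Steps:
v(G, r) = 6 - 3*r + 4*G (v(G, r) = (-3*r + 4*G) + 6 = 6 - 3*r + 4*G)
v(0, -1)*R = (6 - 3*(-1) + 4*0)*13 = (6 + 3 + 0)*13 = 9*13 = 117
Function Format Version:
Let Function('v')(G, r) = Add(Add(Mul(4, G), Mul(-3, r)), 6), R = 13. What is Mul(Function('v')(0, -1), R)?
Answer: 117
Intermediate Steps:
Function('v')(G, r) = Add(6, Mul(-3, r), Mul(4, G)) (Function('v')(G, r) = Add(Add(Mul(-3, r), Mul(4, G)), 6) = Add(6, Mul(-3, r), Mul(4, G)))
Mul(Function('v')(0, -1), R) = Mul(Add(6, Mul(-3, -1), Mul(4, 0)), 13) = Mul(Add(6, 3, 0), 13) = Mul(9, 13) = 117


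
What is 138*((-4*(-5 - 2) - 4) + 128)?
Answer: 20976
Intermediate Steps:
138*((-4*(-5 - 2) - 4) + 128) = 138*((-4*(-7) - 4) + 128) = 138*((28 - 4) + 128) = 138*(24 + 128) = 138*152 = 20976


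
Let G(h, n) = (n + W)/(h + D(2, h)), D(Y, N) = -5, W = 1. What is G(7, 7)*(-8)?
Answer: -32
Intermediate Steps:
G(h, n) = (1 + n)/(-5 + h) (G(h, n) = (n + 1)/(h - 5) = (1 + n)/(-5 + h))
G(7, 7)*(-8) = ((1 + 7)/(-5 + 7))*(-8) = (8/2)*(-8) = ((½)*8)*(-8) = 4*(-8) = -32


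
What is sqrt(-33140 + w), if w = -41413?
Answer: I*sqrt(74553) ≈ 273.04*I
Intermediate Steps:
sqrt(-33140 + w) = sqrt(-33140 - 41413) = sqrt(-74553) = I*sqrt(74553)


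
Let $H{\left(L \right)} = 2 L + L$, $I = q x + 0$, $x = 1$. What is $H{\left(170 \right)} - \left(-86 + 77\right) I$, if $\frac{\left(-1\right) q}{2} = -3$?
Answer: $564$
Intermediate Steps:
$q = 6$ ($q = \left(-2\right) \left(-3\right) = 6$)
$I = 6$ ($I = 6 \cdot 1 + 0 = 6 + 0 = 6$)
$H{\left(L \right)} = 3 L$
$H{\left(170 \right)} - \left(-86 + 77\right) I = 3 \cdot 170 - \left(-86 + 77\right) 6 = 510 - \left(-9\right) 6 = 510 - -54 = 510 + 54 = 564$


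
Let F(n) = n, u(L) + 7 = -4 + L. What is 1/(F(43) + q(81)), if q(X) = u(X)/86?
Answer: 43/1884 ≈ 0.022824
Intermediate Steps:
u(L) = -11 + L (u(L) = -7 + (-4 + L) = -11 + L)
q(X) = -11/86 + X/86 (q(X) = (-11 + X)/86 = (-11 + X)*(1/86) = -11/86 + X/86)
1/(F(43) + q(81)) = 1/(43 + (-11/86 + (1/86)*81)) = 1/(43 + (-11/86 + 81/86)) = 1/(43 + 35/43) = 1/(1884/43) = 43/1884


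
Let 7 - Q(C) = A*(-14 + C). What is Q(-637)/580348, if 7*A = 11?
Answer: 515/290174 ≈ 0.0017748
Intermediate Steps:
A = 11/7 (A = (⅐)*11 = 11/7 ≈ 1.5714)
Q(C) = 29 - 11*C/7 (Q(C) = 7 - 11*(-14 + C)/7 = 7 - (-22 + 11*C/7) = 7 + (22 - 11*C/7) = 29 - 11*C/7)
Q(-637)/580348 = (29 - 11/7*(-637))/580348 = (29 + 1001)*(1/580348) = 1030*(1/580348) = 515/290174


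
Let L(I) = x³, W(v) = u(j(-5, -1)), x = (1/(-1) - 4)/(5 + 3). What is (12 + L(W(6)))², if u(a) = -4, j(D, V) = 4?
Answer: 36228361/262144 ≈ 138.20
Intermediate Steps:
x = -5/8 (x = (1*(-1) - 4)/8 = (-1 - 4)*(⅛) = -5*⅛ = -5/8 ≈ -0.62500)
W(v) = -4
L(I) = -125/512 (L(I) = (-5/8)³ = -125/512)
(12 + L(W(6)))² = (12 - 125/512)² = (6019/512)² = 36228361/262144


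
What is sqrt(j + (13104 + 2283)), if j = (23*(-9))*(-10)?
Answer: 23*sqrt(33) ≈ 132.13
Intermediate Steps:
j = 2070 (j = -207*(-10) = 2070)
sqrt(j + (13104 + 2283)) = sqrt(2070 + (13104 + 2283)) = sqrt(2070 + 15387) = sqrt(17457) = 23*sqrt(33)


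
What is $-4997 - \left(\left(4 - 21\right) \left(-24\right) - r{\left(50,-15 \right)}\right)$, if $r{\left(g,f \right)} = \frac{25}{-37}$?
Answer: $- \frac{200010}{37} \approx -5405.7$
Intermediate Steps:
$r{\left(g,f \right)} = - \frac{25}{37}$ ($r{\left(g,f \right)} = 25 \left(- \frac{1}{37}\right) = - \frac{25}{37}$)
$-4997 - \left(\left(4 - 21\right) \left(-24\right) - r{\left(50,-15 \right)}\right) = -4997 - \left(\left(4 - 21\right) \left(-24\right) - - \frac{25}{37}\right) = -4997 - \left(\left(-17\right) \left(-24\right) + \frac{25}{37}\right) = -4997 - \left(408 + \frac{25}{37}\right) = -4997 - \frac{15121}{37} = - \frac{200010}{37}$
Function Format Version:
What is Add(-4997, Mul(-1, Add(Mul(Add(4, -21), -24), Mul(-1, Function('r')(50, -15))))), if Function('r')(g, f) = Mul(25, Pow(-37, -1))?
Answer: Rational(-200010, 37) ≈ -5405.7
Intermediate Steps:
Function('r')(g, f) = Rational(-25, 37) (Function('r')(g, f) = Mul(25, Rational(-1, 37)) = Rational(-25, 37))
Add(-4997, Mul(-1, Add(Mul(Add(4, -21), -24), Mul(-1, Function('r')(50, -15))))) = Add(-4997, Mul(-1, Add(Mul(Add(4, -21), -24), Mul(-1, Rational(-25, 37))))) = Add(-4997, Mul(-1, Add(Mul(-17, -24), Rational(25, 37)))) = Add(-4997, Mul(-1, Add(408, Rational(25, 37)))) = Add(-4997, Mul(-1, Rational(15121, 37))) = Add(-4997, Rational(-15121, 37)) = Rational(-200010, 37)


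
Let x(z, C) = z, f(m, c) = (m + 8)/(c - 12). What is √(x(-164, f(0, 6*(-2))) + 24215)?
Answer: √24051 ≈ 155.08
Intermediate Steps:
f(m, c) = (8 + m)/(-12 + c)
√(x(-164, f(0, 6*(-2))) + 24215) = √(-164 + 24215) = √24051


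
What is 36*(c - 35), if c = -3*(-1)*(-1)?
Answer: -1368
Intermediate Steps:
c = -3 (c = 3*(-1) = -3)
36*(c - 35) = 36*(-3 - 35) = 36*(-38) = -1368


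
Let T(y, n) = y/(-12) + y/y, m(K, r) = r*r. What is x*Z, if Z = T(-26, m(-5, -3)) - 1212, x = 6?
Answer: -7253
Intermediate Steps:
m(K, r) = r**2
T(y, n) = 1 - y/12 (T(y, n) = y*(-1/12) + 1 = -y/12 + 1 = 1 - y/12)
Z = -7253/6 (Z = (1 - 1/12*(-26)) - 1212 = (1 + 13/6) - 1212 = 19/6 - 1212 = -7253/6 ≈ -1208.8)
x*Z = 6*(-7253/6) = -7253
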